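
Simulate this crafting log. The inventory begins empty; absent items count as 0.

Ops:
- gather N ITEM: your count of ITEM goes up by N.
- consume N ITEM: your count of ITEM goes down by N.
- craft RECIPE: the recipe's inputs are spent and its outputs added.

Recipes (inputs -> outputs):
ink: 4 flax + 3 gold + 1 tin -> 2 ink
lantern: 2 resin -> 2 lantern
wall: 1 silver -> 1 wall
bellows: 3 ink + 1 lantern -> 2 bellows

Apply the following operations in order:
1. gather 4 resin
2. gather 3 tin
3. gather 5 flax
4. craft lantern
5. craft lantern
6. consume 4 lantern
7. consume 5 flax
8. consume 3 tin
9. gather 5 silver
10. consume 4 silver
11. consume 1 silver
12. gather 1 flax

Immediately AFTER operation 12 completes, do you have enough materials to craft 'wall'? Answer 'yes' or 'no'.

After 1 (gather 4 resin): resin=4
After 2 (gather 3 tin): resin=4 tin=3
After 3 (gather 5 flax): flax=5 resin=4 tin=3
After 4 (craft lantern): flax=5 lantern=2 resin=2 tin=3
After 5 (craft lantern): flax=5 lantern=4 tin=3
After 6 (consume 4 lantern): flax=5 tin=3
After 7 (consume 5 flax): tin=3
After 8 (consume 3 tin): (empty)
After 9 (gather 5 silver): silver=5
After 10 (consume 4 silver): silver=1
After 11 (consume 1 silver): (empty)
After 12 (gather 1 flax): flax=1

Answer: no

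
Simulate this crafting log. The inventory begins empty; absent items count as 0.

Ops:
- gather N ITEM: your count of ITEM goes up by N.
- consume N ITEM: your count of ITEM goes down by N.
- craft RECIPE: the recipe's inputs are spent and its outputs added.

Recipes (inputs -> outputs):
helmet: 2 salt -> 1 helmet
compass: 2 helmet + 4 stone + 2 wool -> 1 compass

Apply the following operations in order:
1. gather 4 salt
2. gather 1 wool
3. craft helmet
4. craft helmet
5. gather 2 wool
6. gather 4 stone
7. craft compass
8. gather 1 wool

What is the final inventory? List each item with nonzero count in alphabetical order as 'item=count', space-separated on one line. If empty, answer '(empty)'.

After 1 (gather 4 salt): salt=4
After 2 (gather 1 wool): salt=4 wool=1
After 3 (craft helmet): helmet=1 salt=2 wool=1
After 4 (craft helmet): helmet=2 wool=1
After 5 (gather 2 wool): helmet=2 wool=3
After 6 (gather 4 stone): helmet=2 stone=4 wool=3
After 7 (craft compass): compass=1 wool=1
After 8 (gather 1 wool): compass=1 wool=2

Answer: compass=1 wool=2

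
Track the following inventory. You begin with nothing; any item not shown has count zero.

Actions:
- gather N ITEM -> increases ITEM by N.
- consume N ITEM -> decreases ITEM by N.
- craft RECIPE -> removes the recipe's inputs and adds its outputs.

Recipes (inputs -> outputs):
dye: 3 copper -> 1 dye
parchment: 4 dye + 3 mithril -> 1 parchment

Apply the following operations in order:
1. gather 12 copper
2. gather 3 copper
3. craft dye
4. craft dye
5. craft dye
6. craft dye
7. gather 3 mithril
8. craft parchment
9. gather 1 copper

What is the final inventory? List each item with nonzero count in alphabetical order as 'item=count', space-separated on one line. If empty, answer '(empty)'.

After 1 (gather 12 copper): copper=12
After 2 (gather 3 copper): copper=15
After 3 (craft dye): copper=12 dye=1
After 4 (craft dye): copper=9 dye=2
After 5 (craft dye): copper=6 dye=3
After 6 (craft dye): copper=3 dye=4
After 7 (gather 3 mithril): copper=3 dye=4 mithril=3
After 8 (craft parchment): copper=3 parchment=1
After 9 (gather 1 copper): copper=4 parchment=1

Answer: copper=4 parchment=1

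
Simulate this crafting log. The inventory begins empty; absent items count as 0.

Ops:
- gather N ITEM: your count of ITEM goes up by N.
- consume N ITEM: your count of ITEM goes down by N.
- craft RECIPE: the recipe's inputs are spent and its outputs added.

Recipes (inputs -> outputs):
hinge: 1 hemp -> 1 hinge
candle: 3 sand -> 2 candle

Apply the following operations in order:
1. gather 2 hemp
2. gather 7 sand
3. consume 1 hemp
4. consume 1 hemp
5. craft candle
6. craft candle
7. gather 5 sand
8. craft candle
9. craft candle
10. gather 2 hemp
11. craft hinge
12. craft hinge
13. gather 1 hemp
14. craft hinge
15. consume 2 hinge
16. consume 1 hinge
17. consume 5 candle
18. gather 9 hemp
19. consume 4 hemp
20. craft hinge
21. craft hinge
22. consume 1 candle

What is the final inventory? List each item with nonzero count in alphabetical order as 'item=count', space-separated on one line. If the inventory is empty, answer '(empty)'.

Answer: candle=2 hemp=3 hinge=2

Derivation:
After 1 (gather 2 hemp): hemp=2
After 2 (gather 7 sand): hemp=2 sand=7
After 3 (consume 1 hemp): hemp=1 sand=7
After 4 (consume 1 hemp): sand=7
After 5 (craft candle): candle=2 sand=4
After 6 (craft candle): candle=4 sand=1
After 7 (gather 5 sand): candle=4 sand=6
After 8 (craft candle): candle=6 sand=3
After 9 (craft candle): candle=8
After 10 (gather 2 hemp): candle=8 hemp=2
After 11 (craft hinge): candle=8 hemp=1 hinge=1
After 12 (craft hinge): candle=8 hinge=2
After 13 (gather 1 hemp): candle=8 hemp=1 hinge=2
After 14 (craft hinge): candle=8 hinge=3
After 15 (consume 2 hinge): candle=8 hinge=1
After 16 (consume 1 hinge): candle=8
After 17 (consume 5 candle): candle=3
After 18 (gather 9 hemp): candle=3 hemp=9
After 19 (consume 4 hemp): candle=3 hemp=5
After 20 (craft hinge): candle=3 hemp=4 hinge=1
After 21 (craft hinge): candle=3 hemp=3 hinge=2
After 22 (consume 1 candle): candle=2 hemp=3 hinge=2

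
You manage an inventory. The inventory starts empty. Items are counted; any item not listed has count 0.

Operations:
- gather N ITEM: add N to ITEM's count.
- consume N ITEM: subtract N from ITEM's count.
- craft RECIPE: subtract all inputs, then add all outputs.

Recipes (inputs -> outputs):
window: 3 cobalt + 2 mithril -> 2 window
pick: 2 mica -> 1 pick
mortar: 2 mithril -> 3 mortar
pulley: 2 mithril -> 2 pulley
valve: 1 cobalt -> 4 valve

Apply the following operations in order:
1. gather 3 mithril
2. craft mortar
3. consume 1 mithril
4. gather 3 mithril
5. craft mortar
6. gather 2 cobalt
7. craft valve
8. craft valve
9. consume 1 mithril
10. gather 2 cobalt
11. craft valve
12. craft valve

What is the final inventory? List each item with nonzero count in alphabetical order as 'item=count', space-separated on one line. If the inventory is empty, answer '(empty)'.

After 1 (gather 3 mithril): mithril=3
After 2 (craft mortar): mithril=1 mortar=3
After 3 (consume 1 mithril): mortar=3
After 4 (gather 3 mithril): mithril=3 mortar=3
After 5 (craft mortar): mithril=1 mortar=6
After 6 (gather 2 cobalt): cobalt=2 mithril=1 mortar=6
After 7 (craft valve): cobalt=1 mithril=1 mortar=6 valve=4
After 8 (craft valve): mithril=1 mortar=6 valve=8
After 9 (consume 1 mithril): mortar=6 valve=8
After 10 (gather 2 cobalt): cobalt=2 mortar=6 valve=8
After 11 (craft valve): cobalt=1 mortar=6 valve=12
After 12 (craft valve): mortar=6 valve=16

Answer: mortar=6 valve=16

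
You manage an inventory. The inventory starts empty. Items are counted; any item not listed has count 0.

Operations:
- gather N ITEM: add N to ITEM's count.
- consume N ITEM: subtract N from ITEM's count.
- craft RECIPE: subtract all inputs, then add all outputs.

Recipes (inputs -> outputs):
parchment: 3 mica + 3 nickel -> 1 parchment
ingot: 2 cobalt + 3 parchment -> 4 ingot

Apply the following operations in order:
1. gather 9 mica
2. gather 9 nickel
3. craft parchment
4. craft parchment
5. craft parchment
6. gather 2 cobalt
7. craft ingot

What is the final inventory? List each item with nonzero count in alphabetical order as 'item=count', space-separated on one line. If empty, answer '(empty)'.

After 1 (gather 9 mica): mica=9
After 2 (gather 9 nickel): mica=9 nickel=9
After 3 (craft parchment): mica=6 nickel=6 parchment=1
After 4 (craft parchment): mica=3 nickel=3 parchment=2
After 5 (craft parchment): parchment=3
After 6 (gather 2 cobalt): cobalt=2 parchment=3
After 7 (craft ingot): ingot=4

Answer: ingot=4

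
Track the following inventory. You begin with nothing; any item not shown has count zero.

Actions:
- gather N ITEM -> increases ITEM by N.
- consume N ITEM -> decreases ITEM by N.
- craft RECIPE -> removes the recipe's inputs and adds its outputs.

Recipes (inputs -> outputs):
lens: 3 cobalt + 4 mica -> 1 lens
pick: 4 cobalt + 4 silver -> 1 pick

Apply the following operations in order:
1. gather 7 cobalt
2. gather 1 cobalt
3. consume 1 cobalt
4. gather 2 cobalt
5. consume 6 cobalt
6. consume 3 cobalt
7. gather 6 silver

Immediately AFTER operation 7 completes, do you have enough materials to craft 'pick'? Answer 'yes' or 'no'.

Answer: no

Derivation:
After 1 (gather 7 cobalt): cobalt=7
After 2 (gather 1 cobalt): cobalt=8
After 3 (consume 1 cobalt): cobalt=7
After 4 (gather 2 cobalt): cobalt=9
After 5 (consume 6 cobalt): cobalt=3
After 6 (consume 3 cobalt): (empty)
After 7 (gather 6 silver): silver=6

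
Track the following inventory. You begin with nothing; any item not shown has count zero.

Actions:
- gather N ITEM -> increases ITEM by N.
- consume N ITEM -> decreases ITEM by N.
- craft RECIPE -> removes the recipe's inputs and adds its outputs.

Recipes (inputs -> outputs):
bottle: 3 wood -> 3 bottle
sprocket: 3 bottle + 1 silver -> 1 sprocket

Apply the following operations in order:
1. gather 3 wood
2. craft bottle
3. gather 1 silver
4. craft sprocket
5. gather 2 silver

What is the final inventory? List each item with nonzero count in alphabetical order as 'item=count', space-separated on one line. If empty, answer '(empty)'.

After 1 (gather 3 wood): wood=3
After 2 (craft bottle): bottle=3
After 3 (gather 1 silver): bottle=3 silver=1
After 4 (craft sprocket): sprocket=1
After 5 (gather 2 silver): silver=2 sprocket=1

Answer: silver=2 sprocket=1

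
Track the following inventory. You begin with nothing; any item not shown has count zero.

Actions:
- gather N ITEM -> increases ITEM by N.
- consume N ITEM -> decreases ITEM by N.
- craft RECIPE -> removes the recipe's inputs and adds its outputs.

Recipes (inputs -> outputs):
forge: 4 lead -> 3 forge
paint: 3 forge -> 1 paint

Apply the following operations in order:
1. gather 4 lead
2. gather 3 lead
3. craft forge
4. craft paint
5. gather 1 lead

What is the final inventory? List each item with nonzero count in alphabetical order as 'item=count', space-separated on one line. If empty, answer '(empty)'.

After 1 (gather 4 lead): lead=4
After 2 (gather 3 lead): lead=7
After 3 (craft forge): forge=3 lead=3
After 4 (craft paint): lead=3 paint=1
After 5 (gather 1 lead): lead=4 paint=1

Answer: lead=4 paint=1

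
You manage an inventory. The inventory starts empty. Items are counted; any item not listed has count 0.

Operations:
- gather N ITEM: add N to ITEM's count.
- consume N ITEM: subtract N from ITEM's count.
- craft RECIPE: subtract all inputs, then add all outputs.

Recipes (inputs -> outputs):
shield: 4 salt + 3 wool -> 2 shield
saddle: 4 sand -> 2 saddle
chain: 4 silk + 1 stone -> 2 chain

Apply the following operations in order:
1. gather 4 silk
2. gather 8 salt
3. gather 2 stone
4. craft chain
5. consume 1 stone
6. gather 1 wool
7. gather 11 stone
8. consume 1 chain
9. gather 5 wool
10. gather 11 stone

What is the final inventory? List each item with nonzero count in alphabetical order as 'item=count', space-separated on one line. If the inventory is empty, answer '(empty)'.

After 1 (gather 4 silk): silk=4
After 2 (gather 8 salt): salt=8 silk=4
After 3 (gather 2 stone): salt=8 silk=4 stone=2
After 4 (craft chain): chain=2 salt=8 stone=1
After 5 (consume 1 stone): chain=2 salt=8
After 6 (gather 1 wool): chain=2 salt=8 wool=1
After 7 (gather 11 stone): chain=2 salt=8 stone=11 wool=1
After 8 (consume 1 chain): chain=1 salt=8 stone=11 wool=1
After 9 (gather 5 wool): chain=1 salt=8 stone=11 wool=6
After 10 (gather 11 stone): chain=1 salt=8 stone=22 wool=6

Answer: chain=1 salt=8 stone=22 wool=6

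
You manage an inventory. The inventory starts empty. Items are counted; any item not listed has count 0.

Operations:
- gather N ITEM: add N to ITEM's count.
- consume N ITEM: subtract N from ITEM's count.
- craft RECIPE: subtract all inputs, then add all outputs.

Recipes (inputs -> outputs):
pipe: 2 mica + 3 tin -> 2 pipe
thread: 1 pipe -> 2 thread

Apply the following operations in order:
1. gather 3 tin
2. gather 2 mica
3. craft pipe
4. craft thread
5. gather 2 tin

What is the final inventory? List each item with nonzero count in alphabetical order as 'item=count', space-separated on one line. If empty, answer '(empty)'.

After 1 (gather 3 tin): tin=3
After 2 (gather 2 mica): mica=2 tin=3
After 3 (craft pipe): pipe=2
After 4 (craft thread): pipe=1 thread=2
After 5 (gather 2 tin): pipe=1 thread=2 tin=2

Answer: pipe=1 thread=2 tin=2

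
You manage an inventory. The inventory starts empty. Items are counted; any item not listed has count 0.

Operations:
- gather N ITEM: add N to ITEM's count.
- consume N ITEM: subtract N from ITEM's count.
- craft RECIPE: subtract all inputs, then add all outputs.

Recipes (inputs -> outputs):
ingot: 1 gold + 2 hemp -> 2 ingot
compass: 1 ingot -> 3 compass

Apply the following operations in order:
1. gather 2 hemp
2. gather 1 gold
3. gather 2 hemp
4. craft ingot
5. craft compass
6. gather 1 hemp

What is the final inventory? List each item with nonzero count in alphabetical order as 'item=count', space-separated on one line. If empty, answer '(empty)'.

After 1 (gather 2 hemp): hemp=2
After 2 (gather 1 gold): gold=1 hemp=2
After 3 (gather 2 hemp): gold=1 hemp=4
After 4 (craft ingot): hemp=2 ingot=2
After 5 (craft compass): compass=3 hemp=2 ingot=1
After 6 (gather 1 hemp): compass=3 hemp=3 ingot=1

Answer: compass=3 hemp=3 ingot=1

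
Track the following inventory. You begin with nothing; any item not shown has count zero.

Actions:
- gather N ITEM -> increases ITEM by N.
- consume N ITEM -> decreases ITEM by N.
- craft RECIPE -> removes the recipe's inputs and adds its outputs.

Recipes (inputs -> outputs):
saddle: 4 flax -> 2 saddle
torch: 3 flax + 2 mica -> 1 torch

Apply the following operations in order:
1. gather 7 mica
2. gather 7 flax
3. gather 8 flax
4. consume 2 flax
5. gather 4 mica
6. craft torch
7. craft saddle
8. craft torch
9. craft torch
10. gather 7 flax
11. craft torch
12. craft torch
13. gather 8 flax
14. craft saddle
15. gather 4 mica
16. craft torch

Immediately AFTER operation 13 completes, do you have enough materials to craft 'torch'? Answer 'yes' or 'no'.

Answer: no

Derivation:
After 1 (gather 7 mica): mica=7
After 2 (gather 7 flax): flax=7 mica=7
After 3 (gather 8 flax): flax=15 mica=7
After 4 (consume 2 flax): flax=13 mica=7
After 5 (gather 4 mica): flax=13 mica=11
After 6 (craft torch): flax=10 mica=9 torch=1
After 7 (craft saddle): flax=6 mica=9 saddle=2 torch=1
After 8 (craft torch): flax=3 mica=7 saddle=2 torch=2
After 9 (craft torch): mica=5 saddle=2 torch=3
After 10 (gather 7 flax): flax=7 mica=5 saddle=2 torch=3
After 11 (craft torch): flax=4 mica=3 saddle=2 torch=4
After 12 (craft torch): flax=1 mica=1 saddle=2 torch=5
After 13 (gather 8 flax): flax=9 mica=1 saddle=2 torch=5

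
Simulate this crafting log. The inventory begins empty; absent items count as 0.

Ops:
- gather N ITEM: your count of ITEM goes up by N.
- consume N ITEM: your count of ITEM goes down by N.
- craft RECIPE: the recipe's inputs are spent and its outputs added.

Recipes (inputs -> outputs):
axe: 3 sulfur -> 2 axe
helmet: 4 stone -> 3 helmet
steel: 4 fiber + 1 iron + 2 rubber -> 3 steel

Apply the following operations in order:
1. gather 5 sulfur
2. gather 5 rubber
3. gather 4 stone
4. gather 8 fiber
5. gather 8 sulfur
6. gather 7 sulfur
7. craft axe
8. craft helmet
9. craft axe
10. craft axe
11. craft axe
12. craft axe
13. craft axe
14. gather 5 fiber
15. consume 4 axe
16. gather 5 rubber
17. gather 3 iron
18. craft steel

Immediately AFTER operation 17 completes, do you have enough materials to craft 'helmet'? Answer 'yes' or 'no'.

Answer: no

Derivation:
After 1 (gather 5 sulfur): sulfur=5
After 2 (gather 5 rubber): rubber=5 sulfur=5
After 3 (gather 4 stone): rubber=5 stone=4 sulfur=5
After 4 (gather 8 fiber): fiber=8 rubber=5 stone=4 sulfur=5
After 5 (gather 8 sulfur): fiber=8 rubber=5 stone=4 sulfur=13
After 6 (gather 7 sulfur): fiber=8 rubber=5 stone=4 sulfur=20
After 7 (craft axe): axe=2 fiber=8 rubber=5 stone=4 sulfur=17
After 8 (craft helmet): axe=2 fiber=8 helmet=3 rubber=5 sulfur=17
After 9 (craft axe): axe=4 fiber=8 helmet=3 rubber=5 sulfur=14
After 10 (craft axe): axe=6 fiber=8 helmet=3 rubber=5 sulfur=11
After 11 (craft axe): axe=8 fiber=8 helmet=3 rubber=5 sulfur=8
After 12 (craft axe): axe=10 fiber=8 helmet=3 rubber=5 sulfur=5
After 13 (craft axe): axe=12 fiber=8 helmet=3 rubber=5 sulfur=2
After 14 (gather 5 fiber): axe=12 fiber=13 helmet=3 rubber=5 sulfur=2
After 15 (consume 4 axe): axe=8 fiber=13 helmet=3 rubber=5 sulfur=2
After 16 (gather 5 rubber): axe=8 fiber=13 helmet=3 rubber=10 sulfur=2
After 17 (gather 3 iron): axe=8 fiber=13 helmet=3 iron=3 rubber=10 sulfur=2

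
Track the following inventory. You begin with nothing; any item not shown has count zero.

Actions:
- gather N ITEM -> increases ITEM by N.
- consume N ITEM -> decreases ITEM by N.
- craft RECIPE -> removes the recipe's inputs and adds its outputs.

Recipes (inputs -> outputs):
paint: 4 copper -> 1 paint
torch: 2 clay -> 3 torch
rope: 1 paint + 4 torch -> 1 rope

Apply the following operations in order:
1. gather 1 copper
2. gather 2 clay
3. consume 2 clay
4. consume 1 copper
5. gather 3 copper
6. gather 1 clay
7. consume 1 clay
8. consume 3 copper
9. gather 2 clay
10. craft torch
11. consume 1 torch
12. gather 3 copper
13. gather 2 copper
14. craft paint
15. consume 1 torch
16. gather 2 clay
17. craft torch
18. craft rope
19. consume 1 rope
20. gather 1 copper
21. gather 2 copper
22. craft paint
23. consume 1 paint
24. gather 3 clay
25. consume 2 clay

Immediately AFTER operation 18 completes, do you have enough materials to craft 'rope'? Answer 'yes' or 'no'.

After 1 (gather 1 copper): copper=1
After 2 (gather 2 clay): clay=2 copper=1
After 3 (consume 2 clay): copper=1
After 4 (consume 1 copper): (empty)
After 5 (gather 3 copper): copper=3
After 6 (gather 1 clay): clay=1 copper=3
After 7 (consume 1 clay): copper=3
After 8 (consume 3 copper): (empty)
After 9 (gather 2 clay): clay=2
After 10 (craft torch): torch=3
After 11 (consume 1 torch): torch=2
After 12 (gather 3 copper): copper=3 torch=2
After 13 (gather 2 copper): copper=5 torch=2
After 14 (craft paint): copper=1 paint=1 torch=2
After 15 (consume 1 torch): copper=1 paint=1 torch=1
After 16 (gather 2 clay): clay=2 copper=1 paint=1 torch=1
After 17 (craft torch): copper=1 paint=1 torch=4
After 18 (craft rope): copper=1 rope=1

Answer: no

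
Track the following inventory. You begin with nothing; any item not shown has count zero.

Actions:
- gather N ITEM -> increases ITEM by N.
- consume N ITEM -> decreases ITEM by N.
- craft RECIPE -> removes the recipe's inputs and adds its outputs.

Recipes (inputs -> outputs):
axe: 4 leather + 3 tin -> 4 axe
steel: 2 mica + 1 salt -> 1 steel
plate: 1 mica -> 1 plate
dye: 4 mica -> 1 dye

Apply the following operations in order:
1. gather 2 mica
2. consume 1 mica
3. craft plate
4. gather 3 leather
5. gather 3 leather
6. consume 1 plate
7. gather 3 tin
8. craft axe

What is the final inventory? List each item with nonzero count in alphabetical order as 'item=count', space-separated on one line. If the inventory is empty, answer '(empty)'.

Answer: axe=4 leather=2

Derivation:
After 1 (gather 2 mica): mica=2
After 2 (consume 1 mica): mica=1
After 3 (craft plate): plate=1
After 4 (gather 3 leather): leather=3 plate=1
After 5 (gather 3 leather): leather=6 plate=1
After 6 (consume 1 plate): leather=6
After 7 (gather 3 tin): leather=6 tin=3
After 8 (craft axe): axe=4 leather=2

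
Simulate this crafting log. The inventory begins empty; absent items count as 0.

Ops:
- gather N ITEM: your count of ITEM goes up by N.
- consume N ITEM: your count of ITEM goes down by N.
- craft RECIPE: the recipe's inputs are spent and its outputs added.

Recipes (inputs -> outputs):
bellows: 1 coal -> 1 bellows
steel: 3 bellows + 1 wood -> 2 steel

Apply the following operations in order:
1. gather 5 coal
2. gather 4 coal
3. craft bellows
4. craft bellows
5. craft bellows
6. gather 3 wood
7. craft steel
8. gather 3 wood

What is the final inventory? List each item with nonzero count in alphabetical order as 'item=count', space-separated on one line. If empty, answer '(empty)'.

After 1 (gather 5 coal): coal=5
After 2 (gather 4 coal): coal=9
After 3 (craft bellows): bellows=1 coal=8
After 4 (craft bellows): bellows=2 coal=7
After 5 (craft bellows): bellows=3 coal=6
After 6 (gather 3 wood): bellows=3 coal=6 wood=3
After 7 (craft steel): coal=6 steel=2 wood=2
After 8 (gather 3 wood): coal=6 steel=2 wood=5

Answer: coal=6 steel=2 wood=5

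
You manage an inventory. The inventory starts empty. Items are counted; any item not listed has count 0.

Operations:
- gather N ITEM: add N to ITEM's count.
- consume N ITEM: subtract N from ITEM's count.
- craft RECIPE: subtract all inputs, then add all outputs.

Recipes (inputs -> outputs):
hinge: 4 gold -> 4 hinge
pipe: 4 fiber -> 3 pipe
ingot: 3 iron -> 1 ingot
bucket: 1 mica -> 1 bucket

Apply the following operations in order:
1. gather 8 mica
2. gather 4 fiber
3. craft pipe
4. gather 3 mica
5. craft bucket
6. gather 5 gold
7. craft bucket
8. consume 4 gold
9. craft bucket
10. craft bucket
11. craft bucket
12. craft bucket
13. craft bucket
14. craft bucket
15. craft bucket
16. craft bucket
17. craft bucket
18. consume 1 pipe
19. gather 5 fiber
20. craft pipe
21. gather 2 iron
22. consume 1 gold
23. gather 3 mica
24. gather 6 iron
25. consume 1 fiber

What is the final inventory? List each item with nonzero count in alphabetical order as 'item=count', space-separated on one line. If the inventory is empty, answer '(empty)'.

After 1 (gather 8 mica): mica=8
After 2 (gather 4 fiber): fiber=4 mica=8
After 3 (craft pipe): mica=8 pipe=3
After 4 (gather 3 mica): mica=11 pipe=3
After 5 (craft bucket): bucket=1 mica=10 pipe=3
After 6 (gather 5 gold): bucket=1 gold=5 mica=10 pipe=3
After 7 (craft bucket): bucket=2 gold=5 mica=9 pipe=3
After 8 (consume 4 gold): bucket=2 gold=1 mica=9 pipe=3
After 9 (craft bucket): bucket=3 gold=1 mica=8 pipe=3
After 10 (craft bucket): bucket=4 gold=1 mica=7 pipe=3
After 11 (craft bucket): bucket=5 gold=1 mica=6 pipe=3
After 12 (craft bucket): bucket=6 gold=1 mica=5 pipe=3
After 13 (craft bucket): bucket=7 gold=1 mica=4 pipe=3
After 14 (craft bucket): bucket=8 gold=1 mica=3 pipe=3
After 15 (craft bucket): bucket=9 gold=1 mica=2 pipe=3
After 16 (craft bucket): bucket=10 gold=1 mica=1 pipe=3
After 17 (craft bucket): bucket=11 gold=1 pipe=3
After 18 (consume 1 pipe): bucket=11 gold=1 pipe=2
After 19 (gather 5 fiber): bucket=11 fiber=5 gold=1 pipe=2
After 20 (craft pipe): bucket=11 fiber=1 gold=1 pipe=5
After 21 (gather 2 iron): bucket=11 fiber=1 gold=1 iron=2 pipe=5
After 22 (consume 1 gold): bucket=11 fiber=1 iron=2 pipe=5
After 23 (gather 3 mica): bucket=11 fiber=1 iron=2 mica=3 pipe=5
After 24 (gather 6 iron): bucket=11 fiber=1 iron=8 mica=3 pipe=5
After 25 (consume 1 fiber): bucket=11 iron=8 mica=3 pipe=5

Answer: bucket=11 iron=8 mica=3 pipe=5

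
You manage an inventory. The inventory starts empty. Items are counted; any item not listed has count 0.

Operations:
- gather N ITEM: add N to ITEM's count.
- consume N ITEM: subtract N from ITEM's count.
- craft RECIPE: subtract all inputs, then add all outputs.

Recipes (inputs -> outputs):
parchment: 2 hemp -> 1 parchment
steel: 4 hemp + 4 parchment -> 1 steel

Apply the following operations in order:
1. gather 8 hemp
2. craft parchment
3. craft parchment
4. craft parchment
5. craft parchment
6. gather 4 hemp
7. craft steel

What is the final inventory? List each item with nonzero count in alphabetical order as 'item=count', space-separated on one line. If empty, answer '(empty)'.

After 1 (gather 8 hemp): hemp=8
After 2 (craft parchment): hemp=6 parchment=1
After 3 (craft parchment): hemp=4 parchment=2
After 4 (craft parchment): hemp=2 parchment=3
After 5 (craft parchment): parchment=4
After 6 (gather 4 hemp): hemp=4 parchment=4
After 7 (craft steel): steel=1

Answer: steel=1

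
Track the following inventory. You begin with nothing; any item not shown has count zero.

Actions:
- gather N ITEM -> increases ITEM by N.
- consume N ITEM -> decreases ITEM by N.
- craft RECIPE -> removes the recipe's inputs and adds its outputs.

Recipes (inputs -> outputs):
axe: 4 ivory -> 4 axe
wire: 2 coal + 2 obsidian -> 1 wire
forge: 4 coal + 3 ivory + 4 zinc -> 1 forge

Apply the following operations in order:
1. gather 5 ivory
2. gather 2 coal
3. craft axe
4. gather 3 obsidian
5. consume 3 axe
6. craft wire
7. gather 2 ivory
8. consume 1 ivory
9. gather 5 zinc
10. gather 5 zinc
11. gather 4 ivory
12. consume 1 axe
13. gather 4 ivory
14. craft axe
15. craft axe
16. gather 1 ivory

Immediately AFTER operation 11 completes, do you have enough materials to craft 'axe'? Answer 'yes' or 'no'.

Answer: yes

Derivation:
After 1 (gather 5 ivory): ivory=5
After 2 (gather 2 coal): coal=2 ivory=5
After 3 (craft axe): axe=4 coal=2 ivory=1
After 4 (gather 3 obsidian): axe=4 coal=2 ivory=1 obsidian=3
After 5 (consume 3 axe): axe=1 coal=2 ivory=1 obsidian=3
After 6 (craft wire): axe=1 ivory=1 obsidian=1 wire=1
After 7 (gather 2 ivory): axe=1 ivory=3 obsidian=1 wire=1
After 8 (consume 1 ivory): axe=1 ivory=2 obsidian=1 wire=1
After 9 (gather 5 zinc): axe=1 ivory=2 obsidian=1 wire=1 zinc=5
After 10 (gather 5 zinc): axe=1 ivory=2 obsidian=1 wire=1 zinc=10
After 11 (gather 4 ivory): axe=1 ivory=6 obsidian=1 wire=1 zinc=10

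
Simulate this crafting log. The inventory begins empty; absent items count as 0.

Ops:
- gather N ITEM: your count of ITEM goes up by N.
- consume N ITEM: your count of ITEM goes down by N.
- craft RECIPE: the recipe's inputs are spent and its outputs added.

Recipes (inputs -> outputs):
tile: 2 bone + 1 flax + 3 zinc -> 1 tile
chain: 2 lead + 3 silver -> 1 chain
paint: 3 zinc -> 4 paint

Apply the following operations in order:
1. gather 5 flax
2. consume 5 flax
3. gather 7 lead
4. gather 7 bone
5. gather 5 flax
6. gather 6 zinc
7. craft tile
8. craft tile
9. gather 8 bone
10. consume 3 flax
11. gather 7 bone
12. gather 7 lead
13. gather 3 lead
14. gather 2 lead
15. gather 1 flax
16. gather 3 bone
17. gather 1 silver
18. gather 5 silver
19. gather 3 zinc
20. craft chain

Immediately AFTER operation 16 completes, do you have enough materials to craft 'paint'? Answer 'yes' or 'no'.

After 1 (gather 5 flax): flax=5
After 2 (consume 5 flax): (empty)
After 3 (gather 7 lead): lead=7
After 4 (gather 7 bone): bone=7 lead=7
After 5 (gather 5 flax): bone=7 flax=5 lead=7
After 6 (gather 6 zinc): bone=7 flax=5 lead=7 zinc=6
After 7 (craft tile): bone=5 flax=4 lead=7 tile=1 zinc=3
After 8 (craft tile): bone=3 flax=3 lead=7 tile=2
After 9 (gather 8 bone): bone=11 flax=3 lead=7 tile=2
After 10 (consume 3 flax): bone=11 lead=7 tile=2
After 11 (gather 7 bone): bone=18 lead=7 tile=2
After 12 (gather 7 lead): bone=18 lead=14 tile=2
After 13 (gather 3 lead): bone=18 lead=17 tile=2
After 14 (gather 2 lead): bone=18 lead=19 tile=2
After 15 (gather 1 flax): bone=18 flax=1 lead=19 tile=2
After 16 (gather 3 bone): bone=21 flax=1 lead=19 tile=2

Answer: no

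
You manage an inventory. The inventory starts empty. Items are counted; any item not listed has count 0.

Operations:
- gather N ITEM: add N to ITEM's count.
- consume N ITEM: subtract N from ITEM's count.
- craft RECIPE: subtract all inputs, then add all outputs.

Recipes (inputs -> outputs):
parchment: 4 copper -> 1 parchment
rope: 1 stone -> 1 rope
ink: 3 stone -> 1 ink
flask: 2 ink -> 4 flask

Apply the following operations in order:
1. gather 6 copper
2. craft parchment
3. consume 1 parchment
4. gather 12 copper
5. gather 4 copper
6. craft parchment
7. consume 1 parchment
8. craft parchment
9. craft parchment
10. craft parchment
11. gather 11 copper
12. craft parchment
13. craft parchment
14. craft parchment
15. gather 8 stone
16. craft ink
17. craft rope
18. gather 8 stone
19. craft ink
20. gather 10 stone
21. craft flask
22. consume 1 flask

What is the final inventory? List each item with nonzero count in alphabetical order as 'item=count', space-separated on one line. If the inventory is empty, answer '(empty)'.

Answer: copper=1 flask=3 parchment=6 rope=1 stone=19

Derivation:
After 1 (gather 6 copper): copper=6
After 2 (craft parchment): copper=2 parchment=1
After 3 (consume 1 parchment): copper=2
After 4 (gather 12 copper): copper=14
After 5 (gather 4 copper): copper=18
After 6 (craft parchment): copper=14 parchment=1
After 7 (consume 1 parchment): copper=14
After 8 (craft parchment): copper=10 parchment=1
After 9 (craft parchment): copper=6 parchment=2
After 10 (craft parchment): copper=2 parchment=3
After 11 (gather 11 copper): copper=13 parchment=3
After 12 (craft parchment): copper=9 parchment=4
After 13 (craft parchment): copper=5 parchment=5
After 14 (craft parchment): copper=1 parchment=6
After 15 (gather 8 stone): copper=1 parchment=6 stone=8
After 16 (craft ink): copper=1 ink=1 parchment=6 stone=5
After 17 (craft rope): copper=1 ink=1 parchment=6 rope=1 stone=4
After 18 (gather 8 stone): copper=1 ink=1 parchment=6 rope=1 stone=12
After 19 (craft ink): copper=1 ink=2 parchment=6 rope=1 stone=9
After 20 (gather 10 stone): copper=1 ink=2 parchment=6 rope=1 stone=19
After 21 (craft flask): copper=1 flask=4 parchment=6 rope=1 stone=19
After 22 (consume 1 flask): copper=1 flask=3 parchment=6 rope=1 stone=19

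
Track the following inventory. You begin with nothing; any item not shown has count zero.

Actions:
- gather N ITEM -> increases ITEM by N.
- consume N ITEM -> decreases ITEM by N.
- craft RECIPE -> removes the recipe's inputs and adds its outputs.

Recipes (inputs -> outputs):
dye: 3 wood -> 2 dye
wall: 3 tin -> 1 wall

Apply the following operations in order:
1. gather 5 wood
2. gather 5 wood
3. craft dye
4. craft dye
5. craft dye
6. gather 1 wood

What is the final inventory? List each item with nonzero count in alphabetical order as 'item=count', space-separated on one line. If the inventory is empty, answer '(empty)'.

After 1 (gather 5 wood): wood=5
After 2 (gather 5 wood): wood=10
After 3 (craft dye): dye=2 wood=7
After 4 (craft dye): dye=4 wood=4
After 5 (craft dye): dye=6 wood=1
After 6 (gather 1 wood): dye=6 wood=2

Answer: dye=6 wood=2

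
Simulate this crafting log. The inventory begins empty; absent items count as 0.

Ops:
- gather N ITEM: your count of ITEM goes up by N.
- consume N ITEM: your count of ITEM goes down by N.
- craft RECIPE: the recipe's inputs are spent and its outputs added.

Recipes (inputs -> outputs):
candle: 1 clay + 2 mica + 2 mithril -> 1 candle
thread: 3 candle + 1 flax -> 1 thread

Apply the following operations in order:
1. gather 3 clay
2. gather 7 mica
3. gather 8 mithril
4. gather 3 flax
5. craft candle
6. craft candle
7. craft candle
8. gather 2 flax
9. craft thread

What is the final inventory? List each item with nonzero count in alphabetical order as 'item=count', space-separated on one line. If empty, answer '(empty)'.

Answer: flax=4 mica=1 mithril=2 thread=1

Derivation:
After 1 (gather 3 clay): clay=3
After 2 (gather 7 mica): clay=3 mica=7
After 3 (gather 8 mithril): clay=3 mica=7 mithril=8
After 4 (gather 3 flax): clay=3 flax=3 mica=7 mithril=8
After 5 (craft candle): candle=1 clay=2 flax=3 mica=5 mithril=6
After 6 (craft candle): candle=2 clay=1 flax=3 mica=3 mithril=4
After 7 (craft candle): candle=3 flax=3 mica=1 mithril=2
After 8 (gather 2 flax): candle=3 flax=5 mica=1 mithril=2
After 9 (craft thread): flax=4 mica=1 mithril=2 thread=1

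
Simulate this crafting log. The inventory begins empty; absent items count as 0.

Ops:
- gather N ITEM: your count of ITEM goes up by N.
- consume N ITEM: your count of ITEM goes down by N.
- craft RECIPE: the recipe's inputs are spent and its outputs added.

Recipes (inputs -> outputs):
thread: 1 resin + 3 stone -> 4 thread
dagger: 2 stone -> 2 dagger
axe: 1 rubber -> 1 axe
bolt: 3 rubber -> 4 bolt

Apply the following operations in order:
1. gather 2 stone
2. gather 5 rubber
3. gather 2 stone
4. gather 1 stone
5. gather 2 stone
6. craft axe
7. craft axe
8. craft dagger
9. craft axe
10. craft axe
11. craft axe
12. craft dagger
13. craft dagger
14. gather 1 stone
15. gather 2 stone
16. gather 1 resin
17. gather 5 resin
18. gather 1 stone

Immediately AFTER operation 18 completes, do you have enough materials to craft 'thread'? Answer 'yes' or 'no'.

After 1 (gather 2 stone): stone=2
After 2 (gather 5 rubber): rubber=5 stone=2
After 3 (gather 2 stone): rubber=5 stone=4
After 4 (gather 1 stone): rubber=5 stone=5
After 5 (gather 2 stone): rubber=5 stone=7
After 6 (craft axe): axe=1 rubber=4 stone=7
After 7 (craft axe): axe=2 rubber=3 stone=7
After 8 (craft dagger): axe=2 dagger=2 rubber=3 stone=5
After 9 (craft axe): axe=3 dagger=2 rubber=2 stone=5
After 10 (craft axe): axe=4 dagger=2 rubber=1 stone=5
After 11 (craft axe): axe=5 dagger=2 stone=5
After 12 (craft dagger): axe=5 dagger=4 stone=3
After 13 (craft dagger): axe=5 dagger=6 stone=1
After 14 (gather 1 stone): axe=5 dagger=6 stone=2
After 15 (gather 2 stone): axe=5 dagger=6 stone=4
After 16 (gather 1 resin): axe=5 dagger=6 resin=1 stone=4
After 17 (gather 5 resin): axe=5 dagger=6 resin=6 stone=4
After 18 (gather 1 stone): axe=5 dagger=6 resin=6 stone=5

Answer: yes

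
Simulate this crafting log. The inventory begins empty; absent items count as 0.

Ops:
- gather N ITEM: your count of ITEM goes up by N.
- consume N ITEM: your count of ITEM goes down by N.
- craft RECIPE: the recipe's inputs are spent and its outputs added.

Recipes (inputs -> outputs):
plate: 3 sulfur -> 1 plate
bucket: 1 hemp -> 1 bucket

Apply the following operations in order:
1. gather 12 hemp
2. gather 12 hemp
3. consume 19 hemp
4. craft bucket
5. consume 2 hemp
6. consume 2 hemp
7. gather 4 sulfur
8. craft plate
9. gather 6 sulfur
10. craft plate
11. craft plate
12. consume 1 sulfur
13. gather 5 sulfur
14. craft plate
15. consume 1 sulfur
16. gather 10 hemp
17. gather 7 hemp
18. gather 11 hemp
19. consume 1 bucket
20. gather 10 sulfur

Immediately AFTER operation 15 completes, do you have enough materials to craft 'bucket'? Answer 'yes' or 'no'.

After 1 (gather 12 hemp): hemp=12
After 2 (gather 12 hemp): hemp=24
After 3 (consume 19 hemp): hemp=5
After 4 (craft bucket): bucket=1 hemp=4
After 5 (consume 2 hemp): bucket=1 hemp=2
After 6 (consume 2 hemp): bucket=1
After 7 (gather 4 sulfur): bucket=1 sulfur=4
After 8 (craft plate): bucket=1 plate=1 sulfur=1
After 9 (gather 6 sulfur): bucket=1 plate=1 sulfur=7
After 10 (craft plate): bucket=1 plate=2 sulfur=4
After 11 (craft plate): bucket=1 plate=3 sulfur=1
After 12 (consume 1 sulfur): bucket=1 plate=3
After 13 (gather 5 sulfur): bucket=1 plate=3 sulfur=5
After 14 (craft plate): bucket=1 plate=4 sulfur=2
After 15 (consume 1 sulfur): bucket=1 plate=4 sulfur=1

Answer: no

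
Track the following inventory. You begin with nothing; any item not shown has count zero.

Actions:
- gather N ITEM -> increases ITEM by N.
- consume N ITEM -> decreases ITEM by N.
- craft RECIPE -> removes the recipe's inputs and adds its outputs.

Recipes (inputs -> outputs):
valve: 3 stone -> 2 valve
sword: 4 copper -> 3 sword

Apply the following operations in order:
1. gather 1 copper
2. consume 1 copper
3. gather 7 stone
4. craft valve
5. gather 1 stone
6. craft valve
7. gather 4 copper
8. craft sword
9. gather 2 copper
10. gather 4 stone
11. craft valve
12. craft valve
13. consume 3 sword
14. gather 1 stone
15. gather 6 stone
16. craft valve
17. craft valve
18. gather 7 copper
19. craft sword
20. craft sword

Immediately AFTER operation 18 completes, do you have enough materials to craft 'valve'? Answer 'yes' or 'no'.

After 1 (gather 1 copper): copper=1
After 2 (consume 1 copper): (empty)
After 3 (gather 7 stone): stone=7
After 4 (craft valve): stone=4 valve=2
After 5 (gather 1 stone): stone=5 valve=2
After 6 (craft valve): stone=2 valve=4
After 7 (gather 4 copper): copper=4 stone=2 valve=4
After 8 (craft sword): stone=2 sword=3 valve=4
After 9 (gather 2 copper): copper=2 stone=2 sword=3 valve=4
After 10 (gather 4 stone): copper=2 stone=6 sword=3 valve=4
After 11 (craft valve): copper=2 stone=3 sword=3 valve=6
After 12 (craft valve): copper=2 sword=3 valve=8
After 13 (consume 3 sword): copper=2 valve=8
After 14 (gather 1 stone): copper=2 stone=1 valve=8
After 15 (gather 6 stone): copper=2 stone=7 valve=8
After 16 (craft valve): copper=2 stone=4 valve=10
After 17 (craft valve): copper=2 stone=1 valve=12
After 18 (gather 7 copper): copper=9 stone=1 valve=12

Answer: no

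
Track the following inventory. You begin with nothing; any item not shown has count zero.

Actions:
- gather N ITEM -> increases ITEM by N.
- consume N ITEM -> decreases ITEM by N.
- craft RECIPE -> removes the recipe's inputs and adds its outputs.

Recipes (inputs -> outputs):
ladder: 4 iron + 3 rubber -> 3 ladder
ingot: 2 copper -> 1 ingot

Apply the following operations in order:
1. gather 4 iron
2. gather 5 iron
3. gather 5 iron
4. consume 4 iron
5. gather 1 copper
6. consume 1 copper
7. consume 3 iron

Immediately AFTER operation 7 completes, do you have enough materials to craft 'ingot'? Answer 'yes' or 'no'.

Answer: no

Derivation:
After 1 (gather 4 iron): iron=4
After 2 (gather 5 iron): iron=9
After 3 (gather 5 iron): iron=14
After 4 (consume 4 iron): iron=10
After 5 (gather 1 copper): copper=1 iron=10
After 6 (consume 1 copper): iron=10
After 7 (consume 3 iron): iron=7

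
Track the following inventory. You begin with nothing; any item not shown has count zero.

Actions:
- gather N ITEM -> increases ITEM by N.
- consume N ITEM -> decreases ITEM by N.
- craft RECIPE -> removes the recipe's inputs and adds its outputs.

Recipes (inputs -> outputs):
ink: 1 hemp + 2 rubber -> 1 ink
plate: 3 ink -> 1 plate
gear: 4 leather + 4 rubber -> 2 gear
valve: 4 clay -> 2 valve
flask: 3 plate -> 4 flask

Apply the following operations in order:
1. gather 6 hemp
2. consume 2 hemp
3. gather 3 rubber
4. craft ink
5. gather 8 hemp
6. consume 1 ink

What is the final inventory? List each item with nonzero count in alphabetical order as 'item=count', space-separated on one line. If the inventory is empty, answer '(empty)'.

After 1 (gather 6 hemp): hemp=6
After 2 (consume 2 hemp): hemp=4
After 3 (gather 3 rubber): hemp=4 rubber=3
After 4 (craft ink): hemp=3 ink=1 rubber=1
After 5 (gather 8 hemp): hemp=11 ink=1 rubber=1
After 6 (consume 1 ink): hemp=11 rubber=1

Answer: hemp=11 rubber=1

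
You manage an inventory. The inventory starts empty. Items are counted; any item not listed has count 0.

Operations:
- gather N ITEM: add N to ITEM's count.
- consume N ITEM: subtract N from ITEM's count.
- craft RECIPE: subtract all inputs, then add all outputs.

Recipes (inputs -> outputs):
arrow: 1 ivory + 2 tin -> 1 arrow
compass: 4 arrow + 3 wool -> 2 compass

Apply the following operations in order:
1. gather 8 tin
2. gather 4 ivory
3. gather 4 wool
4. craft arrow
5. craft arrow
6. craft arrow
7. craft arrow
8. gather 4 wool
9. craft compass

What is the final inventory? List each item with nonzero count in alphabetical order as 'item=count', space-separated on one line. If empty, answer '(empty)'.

Answer: compass=2 wool=5

Derivation:
After 1 (gather 8 tin): tin=8
After 2 (gather 4 ivory): ivory=4 tin=8
After 3 (gather 4 wool): ivory=4 tin=8 wool=4
After 4 (craft arrow): arrow=1 ivory=3 tin=6 wool=4
After 5 (craft arrow): arrow=2 ivory=2 tin=4 wool=4
After 6 (craft arrow): arrow=3 ivory=1 tin=2 wool=4
After 7 (craft arrow): arrow=4 wool=4
After 8 (gather 4 wool): arrow=4 wool=8
After 9 (craft compass): compass=2 wool=5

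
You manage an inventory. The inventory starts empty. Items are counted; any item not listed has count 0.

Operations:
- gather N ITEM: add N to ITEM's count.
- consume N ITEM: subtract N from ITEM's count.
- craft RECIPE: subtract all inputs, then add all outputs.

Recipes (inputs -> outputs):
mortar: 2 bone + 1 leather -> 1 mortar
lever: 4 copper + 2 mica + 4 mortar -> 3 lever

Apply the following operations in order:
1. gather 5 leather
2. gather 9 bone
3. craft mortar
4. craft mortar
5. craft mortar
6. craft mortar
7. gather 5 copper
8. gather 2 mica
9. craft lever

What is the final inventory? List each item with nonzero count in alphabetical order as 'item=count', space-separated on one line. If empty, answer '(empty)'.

After 1 (gather 5 leather): leather=5
After 2 (gather 9 bone): bone=9 leather=5
After 3 (craft mortar): bone=7 leather=4 mortar=1
After 4 (craft mortar): bone=5 leather=3 mortar=2
After 5 (craft mortar): bone=3 leather=2 mortar=3
After 6 (craft mortar): bone=1 leather=1 mortar=4
After 7 (gather 5 copper): bone=1 copper=5 leather=1 mortar=4
After 8 (gather 2 mica): bone=1 copper=5 leather=1 mica=2 mortar=4
After 9 (craft lever): bone=1 copper=1 leather=1 lever=3

Answer: bone=1 copper=1 leather=1 lever=3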